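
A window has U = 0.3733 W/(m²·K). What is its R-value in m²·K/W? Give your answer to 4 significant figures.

R = 1/U = 1/0.3733 = 2.6788

2.679 m²·K/W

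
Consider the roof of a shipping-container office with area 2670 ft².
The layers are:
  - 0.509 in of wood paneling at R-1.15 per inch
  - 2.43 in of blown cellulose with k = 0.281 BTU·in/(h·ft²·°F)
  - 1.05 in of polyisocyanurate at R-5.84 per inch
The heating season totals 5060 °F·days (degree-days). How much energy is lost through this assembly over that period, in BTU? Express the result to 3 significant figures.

0.509 × 1.15 = 0.5853
2.43/0.281 = 8.648
1.05 × 5.84 = 6.132
R_total = 0.5853 + 8.648 + 6.132 = 15.37 ft²·°F·h/BTU
E = A × HDD × 24 / R = 2670 × 5060 × 24 / 15.37 = 21100000 BTU

21100000 BTU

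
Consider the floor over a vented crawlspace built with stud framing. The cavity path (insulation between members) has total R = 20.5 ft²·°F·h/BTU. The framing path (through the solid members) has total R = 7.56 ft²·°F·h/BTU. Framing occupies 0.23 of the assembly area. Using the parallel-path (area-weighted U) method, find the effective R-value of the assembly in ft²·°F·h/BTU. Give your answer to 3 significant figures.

U_eff = 0.77/20.5 + 0.23/7.56 = 0.03756 + 0.03042 = 0.06798
R_eff = 1/U_eff = 14.71 ft²·°F·h/BTU

14.7 ft²·°F·h/BTU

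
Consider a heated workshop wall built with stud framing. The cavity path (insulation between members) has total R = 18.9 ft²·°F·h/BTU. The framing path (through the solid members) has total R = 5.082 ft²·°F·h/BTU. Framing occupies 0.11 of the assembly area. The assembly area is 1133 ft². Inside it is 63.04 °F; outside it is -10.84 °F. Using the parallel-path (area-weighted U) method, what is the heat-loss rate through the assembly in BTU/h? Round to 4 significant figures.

U_eff = 0.89/18.9 + 0.11/5.082 = 0.04709 + 0.021645 = 0.068735
R_eff = 1/U_eff = 14.549 ft²·°F·h/BTU
Q = 1133 × (63.04 − (-10.84)) / 14.549 = 5753.5 BTU/h

5754 BTU/h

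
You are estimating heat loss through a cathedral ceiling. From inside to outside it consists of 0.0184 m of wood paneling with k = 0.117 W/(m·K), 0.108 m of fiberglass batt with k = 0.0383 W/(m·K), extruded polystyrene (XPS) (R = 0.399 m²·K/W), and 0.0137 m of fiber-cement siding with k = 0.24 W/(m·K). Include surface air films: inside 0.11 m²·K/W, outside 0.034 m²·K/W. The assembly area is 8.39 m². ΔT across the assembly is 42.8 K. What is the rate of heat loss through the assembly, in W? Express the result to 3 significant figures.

0.0184/0.117 = 0.1573
0.108/0.0383 = 2.82
0.0137/0.24 = 0.05708
R_total = 0.11 + 0.1573 + 2.82 + 0.399 + 0.05708 + 0.034 = 3.577 m²·K/W
Q = A·ΔT/R = 8.39 × 42.8 / 3.577 = 100.4 W

100 W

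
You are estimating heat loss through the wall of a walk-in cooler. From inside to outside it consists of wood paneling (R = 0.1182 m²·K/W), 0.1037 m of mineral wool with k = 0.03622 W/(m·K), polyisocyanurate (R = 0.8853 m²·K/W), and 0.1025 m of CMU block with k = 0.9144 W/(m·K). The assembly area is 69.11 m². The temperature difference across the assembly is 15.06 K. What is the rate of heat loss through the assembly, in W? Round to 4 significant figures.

0.1037/0.03622 = 2.8631
0.1025/0.9144 = 0.1121
R_total = 0.1182 + 2.8631 + 0.8853 + 0.1121 = 3.9787 m²·K/W
Q = A·ΔT/R = 69.11 × 15.06 / 3.9787 = 261.6 W

261.6 W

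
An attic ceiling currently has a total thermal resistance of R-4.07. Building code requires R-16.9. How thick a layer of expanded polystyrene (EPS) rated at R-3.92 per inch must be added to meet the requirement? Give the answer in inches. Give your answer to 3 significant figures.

3.27 in

ΔR = 16.9 − 4.07 = 12.83 ft²·°F·h/BTU
L = ΔR / (R/in) = 12.83/3.92 = 3.273 in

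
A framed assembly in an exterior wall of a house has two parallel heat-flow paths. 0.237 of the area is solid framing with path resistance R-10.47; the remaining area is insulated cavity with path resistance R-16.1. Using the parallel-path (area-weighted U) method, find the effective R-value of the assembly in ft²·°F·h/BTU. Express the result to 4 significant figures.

14.28 ft²·°F·h/BTU

U_eff = 0.763/16.1 + 0.237/10.47 = 0.047391 + 0.022636 = 0.070027
R_eff = 1/U_eff = 14.28 ft²·°F·h/BTU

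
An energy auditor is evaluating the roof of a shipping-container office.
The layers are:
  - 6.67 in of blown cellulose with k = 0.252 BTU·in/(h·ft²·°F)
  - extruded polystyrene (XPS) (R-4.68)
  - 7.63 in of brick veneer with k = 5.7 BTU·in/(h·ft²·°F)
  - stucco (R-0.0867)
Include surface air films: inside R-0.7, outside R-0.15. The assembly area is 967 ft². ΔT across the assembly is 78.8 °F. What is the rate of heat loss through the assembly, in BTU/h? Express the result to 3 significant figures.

2280 BTU/h

6.67/0.252 = 26.47
7.63/5.7 = 1.339
R_total = 0.7 + 26.47 + 4.68 + 1.339 + 0.0867 + 0.15 = 33.42 ft²·°F·h/BTU
Q = A·ΔT/R = 967 × 78.8 / 33.42 = 2280 BTU/h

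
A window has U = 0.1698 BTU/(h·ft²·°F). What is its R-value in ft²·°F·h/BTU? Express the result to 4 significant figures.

R = 1/U = 1/0.1698 = 5.8893

5.889 ft²·°F·h/BTU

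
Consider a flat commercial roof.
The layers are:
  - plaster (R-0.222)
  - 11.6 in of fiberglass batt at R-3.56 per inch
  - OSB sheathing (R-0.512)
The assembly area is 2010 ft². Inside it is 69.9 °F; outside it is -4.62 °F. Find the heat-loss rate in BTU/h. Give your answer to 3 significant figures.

3560 BTU/h

11.6 × 3.56 = 41.3
R_total = 0.222 + 41.3 + 0.512 = 42.03 ft²·°F·h/BTU
Q = A·ΔT/R = 2010 × (69.9 − (-4.62)) / 42.03 = 3564 BTU/h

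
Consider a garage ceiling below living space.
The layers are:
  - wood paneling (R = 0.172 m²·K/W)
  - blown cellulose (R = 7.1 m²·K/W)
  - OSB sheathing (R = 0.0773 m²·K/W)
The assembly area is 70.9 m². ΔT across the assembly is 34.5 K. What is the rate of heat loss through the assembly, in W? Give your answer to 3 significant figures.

R_total = 0.172 + 7.1 + 0.0773 = 7.349 m²·K/W
Q = A·ΔT/R = 70.9 × 34.5 / 7.349 = 332.8 W

333 W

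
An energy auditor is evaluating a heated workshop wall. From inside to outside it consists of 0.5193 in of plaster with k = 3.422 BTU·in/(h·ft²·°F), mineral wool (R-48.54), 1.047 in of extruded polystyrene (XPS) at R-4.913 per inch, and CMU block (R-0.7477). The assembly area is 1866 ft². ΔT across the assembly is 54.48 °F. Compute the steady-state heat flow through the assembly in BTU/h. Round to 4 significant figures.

1862 BTU/h

0.5193/3.422 = 0.15175
1.047 × 4.913 = 5.1439
R_total = 0.15175 + 48.54 + 5.1439 + 0.7477 = 54.583 ft²·°F·h/BTU
Q = A·ΔT/R = 1866 × 54.48 / 54.583 = 1862.5 BTU/h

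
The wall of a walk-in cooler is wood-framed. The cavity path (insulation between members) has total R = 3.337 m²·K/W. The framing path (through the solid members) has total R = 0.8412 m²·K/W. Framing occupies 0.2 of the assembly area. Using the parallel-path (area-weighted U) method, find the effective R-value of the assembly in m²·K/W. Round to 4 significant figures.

U_eff = 0.8/3.337 + 0.2/0.8412 = 0.23974 + 0.23776 = 0.47749
R_eff = 1/U_eff = 2.0943 m²·K/W

2.094 m²·K/W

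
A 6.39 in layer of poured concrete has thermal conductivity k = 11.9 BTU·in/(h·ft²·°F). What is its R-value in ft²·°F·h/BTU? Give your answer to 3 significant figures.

0.537 ft²·°F·h/BTU

R = L/k = 6.39/11.9 = 0.537 ft²·°F·h/BTU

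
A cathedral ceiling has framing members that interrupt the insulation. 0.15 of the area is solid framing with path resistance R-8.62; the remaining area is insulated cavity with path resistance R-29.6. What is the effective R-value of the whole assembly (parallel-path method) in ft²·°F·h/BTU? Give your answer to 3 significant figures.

U_eff = 0.85/29.6 + 0.15/8.62 = 0.02872 + 0.0174 = 0.04612
R_eff = 1/U_eff = 21.68 ft²·°F·h/BTU

21.7 ft²·°F·h/BTU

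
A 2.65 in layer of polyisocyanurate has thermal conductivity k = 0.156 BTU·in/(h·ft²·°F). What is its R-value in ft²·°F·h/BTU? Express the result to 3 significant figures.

17.0 ft²·°F·h/BTU

R = L/k = 2.65/0.156 = 16.99 ft²·°F·h/BTU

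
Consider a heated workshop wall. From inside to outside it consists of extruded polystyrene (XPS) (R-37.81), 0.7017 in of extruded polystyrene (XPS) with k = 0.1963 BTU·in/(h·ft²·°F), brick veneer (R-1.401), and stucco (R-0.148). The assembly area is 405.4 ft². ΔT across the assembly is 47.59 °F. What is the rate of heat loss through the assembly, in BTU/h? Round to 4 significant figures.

449.4 BTU/h

0.7017/0.1963 = 3.5746
R_total = 37.81 + 3.5746 + 1.401 + 0.148 = 42.934 ft²·°F·h/BTU
Q = A·ΔT/R = 405.4 × 47.59 / 42.934 = 449.37 BTU/h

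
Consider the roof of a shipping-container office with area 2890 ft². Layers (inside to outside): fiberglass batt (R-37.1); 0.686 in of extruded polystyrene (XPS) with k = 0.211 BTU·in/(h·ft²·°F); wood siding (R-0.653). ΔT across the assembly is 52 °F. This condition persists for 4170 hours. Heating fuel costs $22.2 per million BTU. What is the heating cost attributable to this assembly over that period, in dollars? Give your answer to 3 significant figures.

339 dollars

0.686/0.211 = 3.251
R_total = 37.1 + 3.251 + 0.653 = 41 ft²·°F·h/BTU
Q = 2890 × 52 / 41 = 3665 BTU/h
E = 3665 × 4170 = 15280000 BTU
Cost = 15280000/10⁶ × 22.2 = $339.3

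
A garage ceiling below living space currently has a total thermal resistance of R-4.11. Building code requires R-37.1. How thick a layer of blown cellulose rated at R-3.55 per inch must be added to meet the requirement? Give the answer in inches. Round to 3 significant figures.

9.29 in

ΔR = 37.1 − 4.11 = 32.99 ft²·°F·h/BTU
L = ΔR / (R/in) = 32.99/3.55 = 9.293 in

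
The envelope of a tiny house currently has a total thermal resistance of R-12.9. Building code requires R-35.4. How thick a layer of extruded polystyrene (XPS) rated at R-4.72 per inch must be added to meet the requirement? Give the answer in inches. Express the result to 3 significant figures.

4.77 in

ΔR = 35.4 − 12.9 = 22.5 ft²·°F·h/BTU
L = ΔR / (R/in) = 22.5/4.72 = 4.767 in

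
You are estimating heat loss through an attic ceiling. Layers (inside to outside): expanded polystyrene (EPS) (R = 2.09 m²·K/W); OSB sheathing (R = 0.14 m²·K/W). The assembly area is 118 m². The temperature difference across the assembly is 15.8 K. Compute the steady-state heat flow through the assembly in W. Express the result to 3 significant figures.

836 W

R_total = 2.09 + 0.14 = 2.23 m²·K/W
Q = A·ΔT/R = 118 × 15.8 / 2.23 = 836.1 W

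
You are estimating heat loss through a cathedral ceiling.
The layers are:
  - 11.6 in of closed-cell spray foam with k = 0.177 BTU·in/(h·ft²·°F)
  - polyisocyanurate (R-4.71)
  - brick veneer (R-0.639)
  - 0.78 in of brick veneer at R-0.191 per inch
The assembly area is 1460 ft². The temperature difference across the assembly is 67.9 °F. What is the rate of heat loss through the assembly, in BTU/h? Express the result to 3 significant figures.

11.6/0.177 = 65.54
0.78 × 0.191 = 0.149
R_total = 65.54 + 4.71 + 0.639 + 0.149 = 71.03 ft²·°F·h/BTU
Q = A·ΔT/R = 1460 × 67.9 / 71.03 = 1396 BTU/h

1400 BTU/h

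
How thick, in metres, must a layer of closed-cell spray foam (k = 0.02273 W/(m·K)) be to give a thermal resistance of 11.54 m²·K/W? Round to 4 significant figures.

L = R·k = 11.54 × 0.02273 = 0.2623 m

0.2623 m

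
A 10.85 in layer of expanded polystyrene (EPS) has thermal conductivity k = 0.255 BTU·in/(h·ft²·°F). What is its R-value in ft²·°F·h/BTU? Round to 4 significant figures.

42.55 ft²·°F·h/BTU

R = L/k = 10.85/0.255 = 42.549 ft²·°F·h/BTU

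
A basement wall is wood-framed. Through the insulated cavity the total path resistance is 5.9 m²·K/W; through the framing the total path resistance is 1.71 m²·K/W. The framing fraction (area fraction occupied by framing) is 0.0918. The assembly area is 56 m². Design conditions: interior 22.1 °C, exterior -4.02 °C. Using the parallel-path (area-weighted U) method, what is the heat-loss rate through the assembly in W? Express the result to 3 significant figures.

304 W

U_eff = 0.9082/5.9 + 0.0918/1.71 = 0.1539 + 0.05368 = 0.2076
R_eff = 1/U_eff = 4.817 m²·K/W
Q = 56 × (22.1 − (-4.02)) / 4.817 = 303.7 W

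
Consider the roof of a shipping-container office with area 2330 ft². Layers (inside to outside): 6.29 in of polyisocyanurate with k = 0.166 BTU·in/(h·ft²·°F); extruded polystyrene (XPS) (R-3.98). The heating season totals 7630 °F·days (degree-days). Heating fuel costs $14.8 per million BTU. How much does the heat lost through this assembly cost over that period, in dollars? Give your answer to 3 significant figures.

151 dollars

6.29/0.166 = 37.89
R_total = 37.89 + 3.98 = 41.87 ft²·°F·h/BTU
E = A × HDD × 24 / R = 2330 × 7630 × 24 / 41.87 = 10190000 BTU
Cost = 10190000/10⁶ × 14.8 = $150.8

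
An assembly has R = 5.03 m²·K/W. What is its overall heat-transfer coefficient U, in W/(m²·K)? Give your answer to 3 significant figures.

0.199 W/(m²·K)

U = 1/R = 1/5.03 = 0.1988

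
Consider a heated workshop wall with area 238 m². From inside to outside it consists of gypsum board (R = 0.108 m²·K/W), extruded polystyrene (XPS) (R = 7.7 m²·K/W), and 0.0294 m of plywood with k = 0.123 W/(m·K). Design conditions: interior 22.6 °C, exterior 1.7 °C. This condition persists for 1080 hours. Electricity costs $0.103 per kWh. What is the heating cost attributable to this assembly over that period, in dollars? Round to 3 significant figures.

68.8 dollars

0.0294/0.123 = 0.239
R_total = 0.108 + 7.7 + 0.239 = 8.047 m²·K/W
Q = 238 × (22.6 − 1.7) / 8.047 = 618.1 W
E = 618.1 W × 1080 h / 1000 = 667.6 kWh
Cost = 667.6 × 0.103 = $68.76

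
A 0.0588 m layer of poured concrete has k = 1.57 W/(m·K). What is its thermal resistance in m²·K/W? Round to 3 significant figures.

0.0375 m²·K/W

R = L/k = 0.0588/1.57 = 0.03745 m²·K/W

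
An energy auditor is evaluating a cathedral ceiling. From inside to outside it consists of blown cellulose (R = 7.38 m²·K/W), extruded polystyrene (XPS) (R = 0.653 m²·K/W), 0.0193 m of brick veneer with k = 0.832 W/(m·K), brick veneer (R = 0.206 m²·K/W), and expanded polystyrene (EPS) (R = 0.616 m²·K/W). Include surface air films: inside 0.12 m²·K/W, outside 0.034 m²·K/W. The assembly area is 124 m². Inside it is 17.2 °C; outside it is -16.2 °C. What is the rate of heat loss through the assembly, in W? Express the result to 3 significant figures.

459 W

0.0193/0.832 = 0.0232
R_total = 0.12 + 7.38 + 0.653 + 0.0232 + 0.206 + 0.616 + 0.034 = 9.032 m²·K/W
Q = A·ΔT/R = 124 × (17.2 − (-16.2)) / 9.032 = 458.5 W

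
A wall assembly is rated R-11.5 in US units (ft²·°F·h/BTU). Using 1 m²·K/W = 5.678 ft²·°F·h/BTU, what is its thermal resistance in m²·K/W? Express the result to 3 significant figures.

R_SI = 11.5/5.678 = 2.025

2.03 m²·K/W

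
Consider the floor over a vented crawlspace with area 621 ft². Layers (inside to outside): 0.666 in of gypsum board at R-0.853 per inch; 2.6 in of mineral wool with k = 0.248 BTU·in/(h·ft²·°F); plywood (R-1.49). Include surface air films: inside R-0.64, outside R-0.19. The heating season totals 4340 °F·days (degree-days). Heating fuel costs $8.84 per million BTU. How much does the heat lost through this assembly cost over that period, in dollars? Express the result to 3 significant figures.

42.8 dollars

0.666 × 0.853 = 0.5681
2.6/0.248 = 10.48
R_total = 0.64 + 0.5681 + 10.48 + 1.49 + 0.19 = 13.37 ft²·°F·h/BTU
E = A × HDD × 24 / R = 621 × 4340 × 24 / 13.37 = 4837000 BTU
Cost = 4837000/10⁶ × 8.84 = $42.76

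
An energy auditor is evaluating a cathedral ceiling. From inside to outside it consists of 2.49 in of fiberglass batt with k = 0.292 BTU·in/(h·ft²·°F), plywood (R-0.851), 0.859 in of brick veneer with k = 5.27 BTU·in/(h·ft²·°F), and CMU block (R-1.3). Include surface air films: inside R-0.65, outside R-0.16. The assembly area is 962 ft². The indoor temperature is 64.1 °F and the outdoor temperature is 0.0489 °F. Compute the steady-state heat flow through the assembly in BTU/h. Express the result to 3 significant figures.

5290 BTU/h

2.49/0.292 = 8.527
0.859/5.27 = 0.163
R_total = 0.65 + 8.527 + 0.851 + 0.163 + 1.3 + 0.16 = 11.65 ft²·°F·h/BTU
Q = A·ΔT/R = 962 × (64.1 − 0.0489) / 11.65 = 5288 BTU/h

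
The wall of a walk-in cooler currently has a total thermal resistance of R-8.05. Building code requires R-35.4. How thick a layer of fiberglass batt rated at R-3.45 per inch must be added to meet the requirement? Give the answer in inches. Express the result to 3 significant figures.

7.93 in

ΔR = 35.4 − 8.05 = 27.35 ft²·°F·h/BTU
L = ΔR / (R/in) = 27.35/3.45 = 7.928 in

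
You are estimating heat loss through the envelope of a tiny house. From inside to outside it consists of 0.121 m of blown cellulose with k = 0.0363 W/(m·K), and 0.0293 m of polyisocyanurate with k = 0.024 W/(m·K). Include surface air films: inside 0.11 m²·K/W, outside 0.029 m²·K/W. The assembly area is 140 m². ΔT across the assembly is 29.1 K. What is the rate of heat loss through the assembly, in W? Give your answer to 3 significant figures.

0.121/0.0363 = 3.333
0.0293/0.024 = 1.221
R_total = 0.11 + 3.333 + 1.221 + 0.029 = 4.693 m²·K/W
Q = A·ΔT/R = 140 × 29.1 / 4.693 = 868.1 W

868 W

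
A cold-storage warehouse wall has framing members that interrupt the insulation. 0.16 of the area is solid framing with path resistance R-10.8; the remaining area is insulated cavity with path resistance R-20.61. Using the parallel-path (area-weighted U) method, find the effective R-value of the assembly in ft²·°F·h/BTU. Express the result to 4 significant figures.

U_eff = 0.84/20.61 + 0.16/10.8 = 0.040757 + 0.014815 = 0.055572
R_eff = 1/U_eff = 17.995 ft²·°F·h/BTU

17.99 ft²·°F·h/BTU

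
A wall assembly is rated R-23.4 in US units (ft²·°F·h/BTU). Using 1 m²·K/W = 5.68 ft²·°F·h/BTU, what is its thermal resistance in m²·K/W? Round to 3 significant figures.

4.12 m²·K/W

R_SI = 23.4/5.68 = 4.12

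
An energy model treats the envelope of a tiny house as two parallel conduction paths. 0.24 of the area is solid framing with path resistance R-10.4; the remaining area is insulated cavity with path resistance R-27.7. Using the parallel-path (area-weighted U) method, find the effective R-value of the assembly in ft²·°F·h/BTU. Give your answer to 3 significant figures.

U_eff = 0.76/27.7 + 0.24/10.4 = 0.02744 + 0.02308 = 0.05051
R_eff = 1/U_eff = 19.8 ft²·°F·h/BTU

19.8 ft²·°F·h/BTU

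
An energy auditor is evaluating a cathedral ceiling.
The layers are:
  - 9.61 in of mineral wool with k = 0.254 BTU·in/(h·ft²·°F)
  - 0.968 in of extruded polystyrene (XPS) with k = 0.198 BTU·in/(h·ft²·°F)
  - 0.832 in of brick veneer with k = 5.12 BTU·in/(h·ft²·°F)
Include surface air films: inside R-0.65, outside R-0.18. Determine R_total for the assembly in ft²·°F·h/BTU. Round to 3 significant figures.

9.61/0.254 = 37.83
0.968/0.198 = 4.889
0.832/5.12 = 0.1625
R_total = 0.65 + 37.83 + 4.889 + 0.1625 + 0.18 = 43.72 ft²·°F·h/BTU

43.7 ft²·°F·h/BTU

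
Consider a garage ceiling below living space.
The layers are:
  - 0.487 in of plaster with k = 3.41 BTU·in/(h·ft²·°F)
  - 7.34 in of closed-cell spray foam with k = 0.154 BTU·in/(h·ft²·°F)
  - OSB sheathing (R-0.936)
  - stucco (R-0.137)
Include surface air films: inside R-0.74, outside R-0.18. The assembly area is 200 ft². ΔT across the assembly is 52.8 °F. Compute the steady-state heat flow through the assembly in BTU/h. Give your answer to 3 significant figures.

212 BTU/h

0.487/3.41 = 0.1428
7.34/0.154 = 47.66
R_total = 0.74 + 0.1428 + 47.66 + 0.936 + 0.137 + 0.18 = 49.8 ft²·°F·h/BTU
Q = A·ΔT/R = 200 × 52.8 / 49.8 = 212.1 BTU/h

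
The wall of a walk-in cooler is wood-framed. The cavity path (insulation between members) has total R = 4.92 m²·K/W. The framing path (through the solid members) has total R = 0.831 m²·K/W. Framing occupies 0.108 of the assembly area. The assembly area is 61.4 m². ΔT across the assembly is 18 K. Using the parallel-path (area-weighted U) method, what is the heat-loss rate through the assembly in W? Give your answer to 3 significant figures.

U_eff = 0.892/4.92 + 0.108/0.831 = 0.1813 + 0.13 = 0.3113
R_eff = 1/U_eff = 3.213 m²·K/W
Q = 61.4 × 18 / 3.213 = 344 W

344 W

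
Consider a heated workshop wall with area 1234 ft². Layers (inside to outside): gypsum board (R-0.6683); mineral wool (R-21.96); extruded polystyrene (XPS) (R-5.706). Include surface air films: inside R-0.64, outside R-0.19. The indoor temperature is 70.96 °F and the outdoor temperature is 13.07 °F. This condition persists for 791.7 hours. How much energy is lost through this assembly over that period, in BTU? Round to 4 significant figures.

R_total = 0.64 + 0.6683 + 21.96 + 5.706 + 0.19 = 29.164 ft²·°F·h/BTU
Q = 1234 × (70.96 − 13.07) / 29.164 = 2449.4 BTU/h
E = 2449.4 × 791.7 = 1939200 BTU

1939000 BTU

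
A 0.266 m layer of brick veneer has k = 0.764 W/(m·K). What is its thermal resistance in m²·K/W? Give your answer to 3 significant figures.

0.348 m²·K/W

R = L/k = 0.266/0.764 = 0.3482 m²·K/W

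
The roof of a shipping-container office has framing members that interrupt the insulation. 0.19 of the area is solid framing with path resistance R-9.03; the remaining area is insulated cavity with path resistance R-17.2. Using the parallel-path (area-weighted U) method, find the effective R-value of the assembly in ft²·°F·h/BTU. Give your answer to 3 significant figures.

14.7 ft²·°F·h/BTU

U_eff = 0.81/17.2 + 0.19/9.03 = 0.04709 + 0.02104 = 0.06813
R_eff = 1/U_eff = 14.68 ft²·°F·h/BTU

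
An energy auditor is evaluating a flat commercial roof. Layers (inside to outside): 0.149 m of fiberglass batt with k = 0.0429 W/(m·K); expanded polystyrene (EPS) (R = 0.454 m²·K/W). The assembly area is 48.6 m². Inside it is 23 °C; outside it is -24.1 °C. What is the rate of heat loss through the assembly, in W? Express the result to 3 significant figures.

0.149/0.0429 = 3.473
R_total = 3.473 + 0.454 = 3.927 m²·K/W
Q = A·ΔT/R = 48.6 × (23 − (-24.1)) / 3.927 = 582.9 W

583 W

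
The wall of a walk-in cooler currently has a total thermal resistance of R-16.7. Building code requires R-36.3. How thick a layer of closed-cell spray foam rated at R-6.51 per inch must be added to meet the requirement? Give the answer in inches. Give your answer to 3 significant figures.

ΔR = 36.3 − 16.7 = 19.6 ft²·°F·h/BTU
L = ΔR / (R/in) = 19.6/6.51 = 3.011 in

3.01 in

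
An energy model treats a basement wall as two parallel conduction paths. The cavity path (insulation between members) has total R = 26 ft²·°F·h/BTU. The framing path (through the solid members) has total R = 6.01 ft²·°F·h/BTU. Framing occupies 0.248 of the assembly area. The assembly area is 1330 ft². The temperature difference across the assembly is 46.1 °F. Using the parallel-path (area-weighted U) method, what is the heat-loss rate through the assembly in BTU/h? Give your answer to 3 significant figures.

U_eff = 0.752/26 + 0.248/6.01 = 0.02892 + 0.04126 = 0.07019
R_eff = 1/U_eff = 14.25 ft²·°F·h/BTU
Q = 1330 × 46.1 / 14.25 = 4303 BTU/h

4300 BTU/h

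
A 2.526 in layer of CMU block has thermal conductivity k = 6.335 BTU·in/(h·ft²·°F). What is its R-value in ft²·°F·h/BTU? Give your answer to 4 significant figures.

0.3987 ft²·°F·h/BTU

R = L/k = 2.526/6.335 = 0.39874 ft²·°F·h/BTU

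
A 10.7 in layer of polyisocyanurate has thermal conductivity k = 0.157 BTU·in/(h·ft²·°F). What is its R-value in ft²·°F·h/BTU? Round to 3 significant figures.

R = L/k = 10.7/0.157 = 68.15 ft²·°F·h/BTU

68.2 ft²·°F·h/BTU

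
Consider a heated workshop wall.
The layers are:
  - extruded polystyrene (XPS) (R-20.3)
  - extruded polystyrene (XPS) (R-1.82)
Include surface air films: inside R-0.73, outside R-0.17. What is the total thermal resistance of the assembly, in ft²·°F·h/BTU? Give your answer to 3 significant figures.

R_total = 0.73 + 20.3 + 1.82 + 0.17 = 23.02 ft²·°F·h/BTU

23.0 ft²·°F·h/BTU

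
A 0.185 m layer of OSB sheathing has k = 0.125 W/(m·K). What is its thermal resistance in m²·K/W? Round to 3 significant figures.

1.48 m²·K/W

R = L/k = 0.185/0.125 = 1.48 m²·K/W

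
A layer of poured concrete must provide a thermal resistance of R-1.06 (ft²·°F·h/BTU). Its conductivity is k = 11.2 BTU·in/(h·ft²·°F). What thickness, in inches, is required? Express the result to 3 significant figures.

11.9 in

L = R × k = 1.06 × 11.2 = 11.87 in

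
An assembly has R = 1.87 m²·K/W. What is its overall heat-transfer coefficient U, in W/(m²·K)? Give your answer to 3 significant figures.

0.535 W/(m²·K)

U = 1/R = 1/1.87 = 0.5348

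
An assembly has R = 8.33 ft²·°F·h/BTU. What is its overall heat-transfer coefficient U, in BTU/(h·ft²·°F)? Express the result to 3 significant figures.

U = 1/R = 1/8.33 = 0.12

0.120 BTU/(h·ft²·°F)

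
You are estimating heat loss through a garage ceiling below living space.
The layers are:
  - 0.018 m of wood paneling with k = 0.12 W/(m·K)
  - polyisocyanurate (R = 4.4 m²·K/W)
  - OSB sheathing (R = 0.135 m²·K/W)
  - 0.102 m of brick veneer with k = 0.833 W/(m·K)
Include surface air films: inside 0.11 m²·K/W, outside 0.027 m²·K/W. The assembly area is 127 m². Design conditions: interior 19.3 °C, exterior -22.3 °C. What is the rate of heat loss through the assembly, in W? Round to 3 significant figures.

1070 W

0.018/0.12 = 0.15
0.102/0.833 = 0.1224
R_total = 0.11 + 0.15 + 4.4 + 0.135 + 0.1224 + 0.027 = 4.944 m²·K/W
Q = A·ΔT/R = 127 × (19.3 − (-22.3)) / 4.944 = 1069 W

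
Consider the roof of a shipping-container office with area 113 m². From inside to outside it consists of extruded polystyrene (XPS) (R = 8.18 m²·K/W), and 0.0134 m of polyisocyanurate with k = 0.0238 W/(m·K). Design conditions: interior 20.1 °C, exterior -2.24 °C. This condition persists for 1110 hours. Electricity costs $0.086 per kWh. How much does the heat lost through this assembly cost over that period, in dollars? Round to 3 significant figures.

0.0134/0.0238 = 0.563
R_total = 8.18 + 0.563 = 8.743 m²·K/W
Q = 113 × (20.1 − (-2.24)) / 8.743 = 288.7 W
E = 288.7 W × 1110 h / 1000 = 320.5 kWh
Cost = 320.5 × 0.086 = $27.56

27.6 dollars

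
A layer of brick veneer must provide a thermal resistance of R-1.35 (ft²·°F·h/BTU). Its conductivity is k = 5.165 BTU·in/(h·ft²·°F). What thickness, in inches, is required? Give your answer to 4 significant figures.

6.973 in

L = R × k = 1.35 × 5.165 = 6.9728 in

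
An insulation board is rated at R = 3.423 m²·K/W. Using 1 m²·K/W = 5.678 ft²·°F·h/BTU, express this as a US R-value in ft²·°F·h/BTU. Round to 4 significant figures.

19.44 ft²·°F·h/BTU

R_US = 3.423 × 5.678 = 19.436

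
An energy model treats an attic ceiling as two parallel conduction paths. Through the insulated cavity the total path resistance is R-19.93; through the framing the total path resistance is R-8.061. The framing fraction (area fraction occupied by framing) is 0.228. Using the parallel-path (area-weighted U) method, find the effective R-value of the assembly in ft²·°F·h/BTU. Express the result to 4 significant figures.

U_eff = 0.772/19.93 + 0.228/8.061 = 0.038736 + 0.028284 = 0.06702
R_eff = 1/U_eff = 14.921 ft²·°F·h/BTU

14.92 ft²·°F·h/BTU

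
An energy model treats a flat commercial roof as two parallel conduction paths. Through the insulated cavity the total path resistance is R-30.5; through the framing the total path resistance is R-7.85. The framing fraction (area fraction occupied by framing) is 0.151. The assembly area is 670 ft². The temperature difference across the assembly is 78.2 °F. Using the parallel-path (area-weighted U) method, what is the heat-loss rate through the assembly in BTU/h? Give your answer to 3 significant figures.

2470 BTU/h

U_eff = 0.849/30.5 + 0.151/7.85 = 0.02784 + 0.01924 = 0.04707
R_eff = 1/U_eff = 21.24 ft²·°F·h/BTU
Q = 670 × 78.2 / 21.24 = 2466 BTU/h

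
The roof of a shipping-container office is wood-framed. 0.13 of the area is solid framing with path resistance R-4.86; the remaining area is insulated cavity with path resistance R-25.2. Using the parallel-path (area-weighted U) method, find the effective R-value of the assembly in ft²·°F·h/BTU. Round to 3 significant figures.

16.3 ft²·°F·h/BTU

U_eff = 0.87/25.2 + 0.13/4.86 = 0.03452 + 0.02675 = 0.06127
R_eff = 1/U_eff = 16.32 ft²·°F·h/BTU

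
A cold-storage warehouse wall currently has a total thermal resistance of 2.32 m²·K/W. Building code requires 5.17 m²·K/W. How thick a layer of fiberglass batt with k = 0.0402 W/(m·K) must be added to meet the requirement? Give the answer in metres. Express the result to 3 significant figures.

0.115 m

ΔR = 5.17 − 2.32 = 2.85 m²·K/W
L = ΔR × k = 2.85 × 0.0402 = 0.1146 m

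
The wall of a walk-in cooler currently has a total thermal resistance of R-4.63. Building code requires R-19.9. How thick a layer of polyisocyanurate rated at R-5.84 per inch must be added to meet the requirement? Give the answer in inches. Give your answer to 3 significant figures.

ΔR = 19.9 − 4.63 = 15.27 ft²·°F·h/BTU
L = ΔR / (R/in) = 15.27/5.84 = 2.615 in

2.61 in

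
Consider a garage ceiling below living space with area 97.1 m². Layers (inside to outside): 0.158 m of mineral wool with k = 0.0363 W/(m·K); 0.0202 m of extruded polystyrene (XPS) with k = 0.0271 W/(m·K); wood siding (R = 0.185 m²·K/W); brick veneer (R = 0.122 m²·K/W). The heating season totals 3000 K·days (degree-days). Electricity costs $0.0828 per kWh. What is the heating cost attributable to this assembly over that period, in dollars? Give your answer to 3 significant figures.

107 dollars

0.158/0.0363 = 4.353
0.0202/0.0271 = 0.7454
R_total = 4.353 + 0.7454 + 0.185 + 0.122 = 5.405 m²·K/W
E = A × HDD × 24 / R / 1000 = 97.1 × 3000 × 24 / 5.405 / 1000 = 1293 kWh
Cost = 1293 × 0.0828 = $107.1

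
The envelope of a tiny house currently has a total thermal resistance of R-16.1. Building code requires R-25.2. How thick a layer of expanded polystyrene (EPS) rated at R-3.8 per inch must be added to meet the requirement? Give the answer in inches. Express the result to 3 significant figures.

ΔR = 25.2 − 16.1 = 9.1 ft²·°F·h/BTU
L = ΔR / (R/in) = 9.1/3.8 = 2.395 in

2.39 in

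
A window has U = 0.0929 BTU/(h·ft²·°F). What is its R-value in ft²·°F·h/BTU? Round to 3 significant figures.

R = 1/U = 1/0.0929 = 10.76

10.8 ft²·°F·h/BTU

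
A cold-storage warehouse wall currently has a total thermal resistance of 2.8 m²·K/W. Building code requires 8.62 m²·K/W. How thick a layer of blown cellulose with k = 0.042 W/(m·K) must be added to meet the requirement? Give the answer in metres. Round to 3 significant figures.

ΔR = 8.62 − 2.8 = 5.82 m²·K/W
L = ΔR × k = 5.82 × 0.042 = 0.2444 m

0.244 m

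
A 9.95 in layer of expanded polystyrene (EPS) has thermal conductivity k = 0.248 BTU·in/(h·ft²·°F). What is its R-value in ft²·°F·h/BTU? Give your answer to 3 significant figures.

40.1 ft²·°F·h/BTU

R = L/k = 9.95/0.248 = 40.12 ft²·°F·h/BTU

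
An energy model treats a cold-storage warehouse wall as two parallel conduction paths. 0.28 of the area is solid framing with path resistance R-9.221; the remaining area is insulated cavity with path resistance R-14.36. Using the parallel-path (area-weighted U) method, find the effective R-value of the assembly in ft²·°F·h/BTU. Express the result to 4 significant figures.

U_eff = 0.72/14.36 + 0.28/9.221 = 0.050139 + 0.030365 = 0.080505
R_eff = 1/U_eff = 12.422 ft²·°F·h/BTU

12.42 ft²·°F·h/BTU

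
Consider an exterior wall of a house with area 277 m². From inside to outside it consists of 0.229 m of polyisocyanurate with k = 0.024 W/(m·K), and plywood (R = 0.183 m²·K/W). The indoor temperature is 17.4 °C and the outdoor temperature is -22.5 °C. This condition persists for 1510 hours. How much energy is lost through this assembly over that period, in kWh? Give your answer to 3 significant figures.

0.229/0.024 = 9.542
R_total = 9.542 + 0.183 = 9.725 m²·K/W
Q = 277 × (17.4 − (-22.5)) / 9.725 = 1137 W
E = 1137 W × 1510 h / 1000 = 1716 kWh

1720 kWh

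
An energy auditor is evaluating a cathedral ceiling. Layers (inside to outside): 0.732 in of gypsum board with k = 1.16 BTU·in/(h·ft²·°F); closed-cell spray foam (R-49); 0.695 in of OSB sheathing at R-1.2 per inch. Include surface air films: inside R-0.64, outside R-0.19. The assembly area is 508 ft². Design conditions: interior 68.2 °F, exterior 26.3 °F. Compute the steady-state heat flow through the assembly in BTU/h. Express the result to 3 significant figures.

415 BTU/h

0.732/1.16 = 0.631
0.695 × 1.2 = 0.834
R_total = 0.64 + 0.631 + 49 + 0.834 + 0.19 = 51.3 ft²·°F·h/BTU
Q = A·ΔT/R = 508 × (68.2 − 26.3) / 51.3 = 415 BTU/h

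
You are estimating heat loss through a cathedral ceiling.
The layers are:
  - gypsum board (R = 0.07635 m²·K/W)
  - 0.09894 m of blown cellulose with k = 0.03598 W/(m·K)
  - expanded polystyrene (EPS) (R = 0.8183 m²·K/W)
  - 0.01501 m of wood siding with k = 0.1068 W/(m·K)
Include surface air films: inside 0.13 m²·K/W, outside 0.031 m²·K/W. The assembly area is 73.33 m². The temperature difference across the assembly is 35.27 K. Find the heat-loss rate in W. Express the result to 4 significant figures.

655.4 W

0.09894/0.03598 = 2.7499
0.01501/0.1068 = 0.14054
R_total = 0.13 + 0.07635 + 2.7499 + 0.8183 + 0.14054 + 0.031 = 3.9461 m²·K/W
Q = A·ΔT/R = 73.33 × 35.27 / 3.9461 = 655.43 W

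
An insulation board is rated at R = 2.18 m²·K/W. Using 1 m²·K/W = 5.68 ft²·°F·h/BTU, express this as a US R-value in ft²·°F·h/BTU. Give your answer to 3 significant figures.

R_US = 2.18 × 5.68 = 12.38

12.4 ft²·°F·h/BTU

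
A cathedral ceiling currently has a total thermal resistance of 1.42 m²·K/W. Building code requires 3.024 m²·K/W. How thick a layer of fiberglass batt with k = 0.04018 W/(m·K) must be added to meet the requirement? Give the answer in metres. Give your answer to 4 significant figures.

ΔR = 3.024 − 1.42 = 1.604 m²·K/W
L = ΔR × k = 1.604 × 0.04018 = 0.064449 m

0.06445 m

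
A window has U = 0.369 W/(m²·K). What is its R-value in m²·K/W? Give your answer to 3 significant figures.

2.71 m²·K/W

R = 1/U = 1/0.369 = 2.71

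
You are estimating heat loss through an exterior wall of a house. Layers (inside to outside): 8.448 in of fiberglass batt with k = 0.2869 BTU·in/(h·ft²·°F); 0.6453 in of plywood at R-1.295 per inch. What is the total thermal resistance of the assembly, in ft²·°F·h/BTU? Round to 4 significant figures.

30.28 ft²·°F·h/BTU

8.448/0.2869 = 29.446
0.6453 × 1.295 = 0.83566
R_total = 29.446 + 0.83566 = 30.281 ft²·°F·h/BTU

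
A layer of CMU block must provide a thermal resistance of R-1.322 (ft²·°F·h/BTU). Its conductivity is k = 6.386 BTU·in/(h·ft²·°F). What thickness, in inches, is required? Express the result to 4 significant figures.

L = R × k = 1.322 × 6.386 = 8.4423 in

8.442 in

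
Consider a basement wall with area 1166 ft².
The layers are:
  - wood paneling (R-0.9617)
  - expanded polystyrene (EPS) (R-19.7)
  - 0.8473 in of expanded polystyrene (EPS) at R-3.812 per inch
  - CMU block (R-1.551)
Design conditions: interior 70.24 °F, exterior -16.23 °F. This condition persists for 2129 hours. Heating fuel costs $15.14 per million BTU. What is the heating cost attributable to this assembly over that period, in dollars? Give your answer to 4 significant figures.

0.8473 × 3.812 = 3.2299
R_total = 0.9617 + 19.7 + 3.2299 + 1.551 = 25.443 ft²·°F·h/BTU
Q = 1166 × (70.24 − (-16.23)) / 25.443 = 3962.8 BTU/h
E = 3962.8 × 2129 = 8436800 BTU
Cost = 8436800/10⁶ × 15.14 = $127.73

127.7 dollars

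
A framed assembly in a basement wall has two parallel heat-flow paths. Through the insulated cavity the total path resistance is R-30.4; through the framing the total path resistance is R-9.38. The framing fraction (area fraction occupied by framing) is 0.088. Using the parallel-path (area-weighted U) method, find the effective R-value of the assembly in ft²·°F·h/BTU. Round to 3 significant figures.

25.4 ft²·°F·h/BTU

U_eff = 0.912/30.4 + 0.088/9.38 = 0.03 + 0.009382 = 0.03938
R_eff = 1/U_eff = 25.39 ft²·°F·h/BTU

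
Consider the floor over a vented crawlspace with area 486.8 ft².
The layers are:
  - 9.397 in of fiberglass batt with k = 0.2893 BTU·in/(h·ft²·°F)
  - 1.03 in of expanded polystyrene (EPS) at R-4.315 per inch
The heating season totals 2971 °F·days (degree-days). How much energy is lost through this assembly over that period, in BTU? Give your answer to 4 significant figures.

9.397/0.2893 = 32.482
1.03 × 4.315 = 4.4445
R_total = 32.482 + 4.4445 = 36.926 ft²·°F·h/BTU
E = A × HDD × 24 / R = 486.8 × 2971 × 24 / 36.926 = 940000 BTU

940000 BTU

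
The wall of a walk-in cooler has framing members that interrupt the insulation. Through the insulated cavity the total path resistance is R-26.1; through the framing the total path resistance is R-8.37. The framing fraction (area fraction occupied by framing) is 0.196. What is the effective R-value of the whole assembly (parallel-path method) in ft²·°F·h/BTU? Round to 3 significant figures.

U_eff = 0.804/26.1 + 0.196/8.37 = 0.0308 + 0.02342 = 0.05422
R_eff = 1/U_eff = 18.44 ft²·°F·h/BTU

18.4 ft²·°F·h/BTU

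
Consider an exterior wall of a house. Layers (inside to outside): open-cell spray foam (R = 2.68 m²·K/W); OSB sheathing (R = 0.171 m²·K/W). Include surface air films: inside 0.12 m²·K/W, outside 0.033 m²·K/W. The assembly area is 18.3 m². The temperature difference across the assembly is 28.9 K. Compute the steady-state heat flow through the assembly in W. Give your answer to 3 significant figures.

176 W

R_total = 0.12 + 2.68 + 0.171 + 0.033 = 3.004 m²·K/W
Q = A·ΔT/R = 18.3 × 28.9 / 3.004 = 176.1 W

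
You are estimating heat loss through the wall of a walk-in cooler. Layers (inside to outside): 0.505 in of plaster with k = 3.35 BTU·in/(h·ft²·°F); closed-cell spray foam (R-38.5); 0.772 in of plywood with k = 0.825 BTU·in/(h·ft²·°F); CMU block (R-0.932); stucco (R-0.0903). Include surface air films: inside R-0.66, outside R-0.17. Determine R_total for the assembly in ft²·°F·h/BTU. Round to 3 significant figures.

41.4 ft²·°F·h/BTU

0.505/3.35 = 0.1507
0.772/0.825 = 0.9358
R_total = 0.66 + 0.1507 + 38.5 + 0.9358 + 0.932 + 0.0903 + 0.17 = 41.44 ft²·°F·h/BTU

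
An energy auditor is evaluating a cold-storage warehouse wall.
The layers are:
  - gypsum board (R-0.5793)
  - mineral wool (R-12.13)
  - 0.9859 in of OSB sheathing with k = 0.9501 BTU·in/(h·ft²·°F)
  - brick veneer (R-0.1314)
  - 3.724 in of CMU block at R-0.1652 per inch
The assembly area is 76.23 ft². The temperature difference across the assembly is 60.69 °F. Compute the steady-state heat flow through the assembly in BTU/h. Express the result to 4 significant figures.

0.9859/0.9501 = 1.0377
3.724 × 0.1652 = 0.6152
R_total = 0.5793 + 12.13 + 1.0377 + 0.1314 + 0.6152 = 14.494 ft²·°F·h/BTU
Q = A·ΔT/R = 76.23 × 60.69 / 14.494 = 319.2 BTU/h

319.2 BTU/h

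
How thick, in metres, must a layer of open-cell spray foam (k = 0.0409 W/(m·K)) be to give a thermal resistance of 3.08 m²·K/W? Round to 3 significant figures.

L = R·k = 3.08 × 0.0409 = 0.126 m

0.126 m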